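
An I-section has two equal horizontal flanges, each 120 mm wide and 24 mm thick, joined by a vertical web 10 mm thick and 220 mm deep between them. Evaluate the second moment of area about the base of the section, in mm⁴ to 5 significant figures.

Decompose the section into non-overlapping parts with the origin at the bottom-left of its bounding rectangle.
Bottom flange: 120 × 24, A = 2 880 mm², y = 12 mm, Ī = 138 240 mm⁴.
Web: 10 × 220, A = 2 200 mm², y = 134 mm, Ī = 8 873 333 mm⁴.
Top flange: 120 × 24, A = 2 880 mm², y = 256 mm, Ī = 138 240 mm⁴.
Transfer each piece to the bottom edge using Ī + A·d² with d = y − 0:
  bottom flange: d = 12 mm → contributes +552 960 mm⁴
  web: d = 134 mm → contributes +48 376 533 mm⁴
  top flange: d = 256 mm → contributes +188 881 920 mm⁴
Total I = 237 811 413 mm⁴.

I_base ≈ 2.3781 × 10⁸ mm⁴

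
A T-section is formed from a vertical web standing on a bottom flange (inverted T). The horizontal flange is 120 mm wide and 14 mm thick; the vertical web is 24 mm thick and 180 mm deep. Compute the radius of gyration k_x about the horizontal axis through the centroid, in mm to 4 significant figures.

k_x ≈ 62.01 mm

Treat the section as a set of non-overlapping primitives; coordinates are from the bounding-box lower-left.
Flange: 120 × 14, A = 1 680 mm², y = 7 mm, Ī = 27 440 mm⁴.
Web: 24 × 180, A = 4 320 mm², y = 104 mm, Ī = 11 664 000 mm⁴.
Centroid: ȳ = ΣA·y / ΣA = 76.84 mm.
Transfer each piece to the horizontal axis through the centroid using Ī + A·d² with d = y − 76.84:
  flange: d = -69.84 mm → contributes +8 221 851 mm⁴
  web: d = 27.16 mm → contributes +14 850 715 mm⁴
Total I = 23 072 566 mm⁴.
Radius of gyration: k = √(I/A) = √(23 072 566 / 6 000) = 62.0115 mm.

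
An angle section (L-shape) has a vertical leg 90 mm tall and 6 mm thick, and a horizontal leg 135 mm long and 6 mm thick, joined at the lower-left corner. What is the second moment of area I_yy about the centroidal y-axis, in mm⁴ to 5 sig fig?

I_yy ≈ 2.5242 × 10⁶ mm⁴

Decompose the section into non-overlapping parts with the origin at the bottom-left of its bounding rectangle.
Vertical leg: 6 × 90, A = 540 mm², x = 3 mm, Ī = 1 620 mm⁴.
Horizontal leg (remainder): 129 × 6, A = 774 mm², x = 70.5 mm, Ī = 1 073 345 mm⁴.
Centroid: x̄ = ΣA·x / ΣA = 42.76027 mm.
Transfer each piece to the centroidal y-axis using Ī + A·d² with d = x − 42.76027:
  vertical leg: d = -39.76027 mm → contributes +855294.9 mm⁴
  horizontal leg (remainder): d = 27.73973 mm → contributes +1 668 932 mm⁴
Total I = 2 524 226 mm⁴.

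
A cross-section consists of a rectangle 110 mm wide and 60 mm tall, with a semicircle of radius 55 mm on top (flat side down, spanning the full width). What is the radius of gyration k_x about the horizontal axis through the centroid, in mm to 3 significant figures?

k_x ≈ 30.9 mm

Split into non-overlapping primitives; take the origin at the lower-left of the bounding box.
Rectangular body: 110 × 60, A = 6 600 mm², y = 30 mm, Ī = 1 980 000 mm⁴.
Semicircular cap: semicircle r = 55, A = 4751.7 mm², y = 83.343 mm, Ī = 1 004 345 mm⁴.
Centroid: ȳ = ΣA·y / ΣA = 52.329 mm.
Transfer each piece to the horizontal axis through the centroid using Ī + A·d² with d = y − 52.329:
  rectangular body: d = -22.329 mm → contributes +5 270 532 mm⁴
  semicircular cap: d = 31.014 mm → contributes +5 574 857 mm⁴
Total I = 10 845 389 mm⁴.
Radius of gyration: k = √(I/A) = √(10 845 389 / 11 352) = 30.91 mm.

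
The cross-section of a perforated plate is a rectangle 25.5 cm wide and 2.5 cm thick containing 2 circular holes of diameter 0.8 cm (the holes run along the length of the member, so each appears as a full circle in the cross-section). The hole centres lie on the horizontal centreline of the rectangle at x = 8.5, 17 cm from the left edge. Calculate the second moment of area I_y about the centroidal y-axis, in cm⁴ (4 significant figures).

Split into non-overlapping primitives; take the origin at the lower-left of the bounding box.
Plate: 25.5 × 2.5, A = 63.75 cm², x = 12.75 cm, Ī = 3454.45 cm⁴.
Hole 1 (subtracted): ⌀0.8, A = 0.502655 cm², x = 8.5 cm, Ī = 0.0201062 cm⁴.
Hole 2 (subtracted): ⌀0.8, A = 0.502655 cm², x = 17 cm, Ī = 0.0201062 cm⁴.
By symmetry the centroid is at mid-width, x̄ = 12.75 cm.
Transfer each piece to the centroidal y-axis using Ī + A·d² with d = x − 12.75:
  plate: d = 0 cm → contributes +3454.45 cm⁴
  hole 1: d = -4.25 cm → contributes −9.09931 cm⁴
  hole 2: d = 4.25 cm → contributes −9.09931 cm⁴
Total I = 3436.25 cm⁴.

I_y ≈ 3436 cm⁴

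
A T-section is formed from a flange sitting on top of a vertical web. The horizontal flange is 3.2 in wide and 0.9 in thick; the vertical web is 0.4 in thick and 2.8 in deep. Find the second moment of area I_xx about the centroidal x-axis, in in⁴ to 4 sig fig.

Split into non-overlapping primitives; take the origin at the lower-left of the bounding box.
Flange: 3.2 × 0.9, A = 2.88 in², y = 3.25 in, Ī = 0.1944 in⁴.
Web: 0.4 × 2.8, A = 1.12 in², y = 1.4 in, Ī = 0.731733 in⁴.
Centroid: ȳ = ΣA·y / ΣA = 2.732 in.
Transfer each piece to the centroidal x-axis using Ī + A·d² with d = y − 2.732:
  flange: d = 0.518 in → contributes +0.967173 in⁴
  web: d = -1.332 in → contributes +2.71886 in⁴
Total I = 3.68604 in⁴.

I_xx ≈ 3.686 in⁴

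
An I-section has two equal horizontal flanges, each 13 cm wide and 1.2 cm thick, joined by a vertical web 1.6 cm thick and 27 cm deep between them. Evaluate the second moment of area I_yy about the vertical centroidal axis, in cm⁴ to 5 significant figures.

Decompose the section into non-overlapping parts with the origin at the bottom-left of its bounding rectangle.
Bottom flange: 13 × 1.2, A = 15.6 cm², x = 6.5 cm, Ī = 219.7 cm⁴.
Web: 1.6 × 27, A = 43.2 cm², x = 6.5 cm, Ī = 9.216 cm⁴.
Top flange: 13 × 1.2, A = 15.6 cm², x = 6.5 cm, Ī = 219.7 cm⁴.
By symmetry the centroid is at mid-width, x̄ = 6.5 cm.
All pieces are centred on the vertical centroidal axis, so I = ΣĪ = 448.616 cm⁴.

I_yy ≈ 448.62 cm⁴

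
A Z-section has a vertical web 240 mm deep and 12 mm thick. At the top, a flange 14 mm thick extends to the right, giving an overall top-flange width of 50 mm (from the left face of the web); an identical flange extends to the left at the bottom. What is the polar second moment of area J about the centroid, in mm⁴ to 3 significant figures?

Break the section into simple shapes (no overlaps), measuring from the bottom-left corner of the bounding box.
Web: 12 × 240, A = 2 880 mm², y = 120 mm, Ī = 13 824 000 mm⁴.
Top flange (beyond web): 38 × 14, A = 532 mm², y = 233 mm, Ī = 8689.3 mm⁴.
Bottom flange (beyond web): 38 × 14, A = 532 mm², y = 7 mm, Ī = 8689.3 mm⁴.
Centroid: ȳ = ΣA·y / ΣA = 120 mm.
Transfer each piece to the centroidal x-axis using Ī + A·d² with d = y − 120:
  web: d = 0 mm → contributes +13 824 000 mm⁴
  top flange (beyond web): d = 113 mm → contributes +6 801 797 mm⁴
  bottom flange (beyond web): d = -113 mm → contributes +6 801 797 mm⁴
Total I = 27 427 595 mm⁴.
For the y-axis: x̄ = 44 mm.
Repeating about the centroidal y-axis gives I_y = 827 595 mm⁴.
Polar second moment: J = I_x + I_y = 28 255 189 mm⁴.

J ≈ 2.83 × 10⁷ mm⁴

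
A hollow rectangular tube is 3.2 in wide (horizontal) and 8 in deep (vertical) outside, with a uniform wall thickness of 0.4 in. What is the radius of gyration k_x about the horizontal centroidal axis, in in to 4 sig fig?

Treat the section as a set of non-overlapping primitives; coordinates are from the bounding-box lower-left.
Outer rectangle: 3.2 × 8, A = 25.6 in², y = 4 in, Ī = 136.533 in⁴.
Inner void (subtracted): 2.4 × 7.2, A = 17.28 in², y = 4 in, Ī = 74.6496 in⁴.
By symmetry the centroid is at mid-height, ȳ = 4 in.
All pieces are centred on the horizontal centroidal axis, so I = ΣĪ (holes subtracted) = 61.8837 in⁴.
Radius of gyration: k = √(I/A) = √(61.8837 / 8.32) = 2.72726 in.

k_x ≈ 2.727 in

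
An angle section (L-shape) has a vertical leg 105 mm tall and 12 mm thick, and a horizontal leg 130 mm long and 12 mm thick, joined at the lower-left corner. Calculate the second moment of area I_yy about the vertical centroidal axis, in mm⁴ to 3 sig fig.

Break the section into simple shapes (no overlaps), measuring from the bottom-left corner of the bounding box.
Vertical leg: 12 × 105, A = 1 260 mm², x = 6 mm, Ī = 15 120 mm⁴.
Horizontal leg (remainder): 118 × 12, A = 1 416 mm², x = 71 mm, Ī = 1 643 032 mm⁴.
Centroid: x̄ = ΣA·x / ΣA = 40.395 mm.
Transfer each piece to the vertical centroidal axis using Ī + A·d² with d = x − 40.395:
  vertical leg: d = -34.395 mm → contributes +1 505 687 mm⁴
  horizontal leg (remainder): d = 30.605 mm → contributes +2 969 384 mm⁴
Total I = 4 475 071 mm⁴.

I_yy ≈ 4.48 × 10⁶ mm⁴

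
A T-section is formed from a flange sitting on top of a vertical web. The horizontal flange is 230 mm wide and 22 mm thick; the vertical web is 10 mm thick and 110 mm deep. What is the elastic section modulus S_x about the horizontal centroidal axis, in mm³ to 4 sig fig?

Decompose the section into non-overlapping parts with the origin at the bottom-left of its bounding rectangle.
Flange: 230 × 22, A = 5 060 mm², y = 121 mm, Ī = 204 087 mm⁴.
Web: 10 × 110, A = 1 100 mm², y = 55 mm, Ī = 1 109 167 mm⁴.
Centroid: ȳ = ΣA·y / ΣA = 109.214 mm.
Transfer each piece to the horizontal centroidal axis using Ī + A·d² with d = y − 109.214:
  flange: d = 11.7857 mm → contributes +906 936 mm⁴
  web: d = -54.2143 mm → contributes +4 342 274 mm⁴
Total I = 5 249 210 mm⁴.
Extreme fibre distance c = 109.214 mm; S = I/c = 48063.4 mm³.

S_x ≈ 4.806 × 10⁴ mm³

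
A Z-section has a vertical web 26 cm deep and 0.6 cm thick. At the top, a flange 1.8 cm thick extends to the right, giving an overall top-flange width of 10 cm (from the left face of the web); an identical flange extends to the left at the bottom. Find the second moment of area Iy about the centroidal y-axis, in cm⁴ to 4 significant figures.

Iy ≈ 1096 cm⁴

Split into non-overlapping primitives; take the origin at the lower-left of the bounding box.
Web: 0.6 × 26, A = 15.6 cm², x = 9.7 cm, Ī = 0.468 cm⁴.
Top flange (beyond web): 9.4 × 1.8, A = 16.92 cm², x = 14.7 cm, Ī = 124.588 cm⁴.
Bottom flange (beyond web): 9.4 × 1.8, A = 16.92 cm², x = 4.7 cm, Ī = 124.588 cm⁴.
Centroid: x̄ = ΣA·x / ΣA = 9.7 cm.
Transfer each piece to the centroidal y-axis using Ī + A·d² with d = x − 9.7:
  web: d = 0 cm → contributes +0.468 cm⁴
  top flange (beyond web): d = 5 cm → contributes +547.588 cm⁴
  bottom flange (beyond web): d = -5 cm → contributes +547.588 cm⁴
Total I = 1095.64 cm⁴.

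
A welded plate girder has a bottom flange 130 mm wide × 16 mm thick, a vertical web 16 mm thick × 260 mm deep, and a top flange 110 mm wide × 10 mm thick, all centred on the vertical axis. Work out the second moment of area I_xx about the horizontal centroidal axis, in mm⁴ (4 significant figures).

I_xx ≈ 8.053 × 10⁷ mm⁴

Treat the section as a set of non-overlapping primitives; coordinates are from the bounding-box lower-left.
Bottom plate: 130 × 16, A = 2 080 mm², y = 8 mm, Ī = 44373.3 mm⁴.
Web plate: 16 × 260, A = 4 160 mm², y = 146 mm, Ī = 23 434 667 mm⁴.
Top plate: 110 × 10, A = 1 100 mm², y = 281 mm, Ī = 9166.67 mm⁴.
Centroid: ȳ = ΣA·y / ΣA = 127.125 mm.
Transfer each piece to the horizontal centroidal axis using Ī + A·d² with d = y − 127.125:
  bottom plate: d = -119.125 mm → contributes +29 561 335 mm⁴
  web plate: d = 18.8747 mm → contributes +24 916 678 mm⁴
  top plate: d = 153.875 mm → contributes +26 054 319 mm⁴
Total I = 80 532 331 mm⁴.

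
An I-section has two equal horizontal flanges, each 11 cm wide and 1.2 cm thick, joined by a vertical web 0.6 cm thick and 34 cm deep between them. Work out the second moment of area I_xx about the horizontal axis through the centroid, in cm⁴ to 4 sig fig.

I_xx ≈ 1.015 × 10⁴ cm⁴

Decompose the section into non-overlapping parts with the origin at the bottom-left of its bounding rectangle.
Bottom flange: 11 × 1.2, A = 13.2 cm², y = 0.6 cm, Ī = 1.584 cm⁴.
Web: 0.6 × 34, A = 20.4 cm², y = 18.2 cm, Ī = 1965.2 cm⁴.
Top flange: 11 × 1.2, A = 13.2 cm², y = 35.8 cm, Ī = 1.584 cm⁴.
By symmetry the centroid is at mid-height, ȳ = 18.2 cm.
Transfer each piece to the horizontal axis through the centroid using Ī + A·d² with d = y − 18.2:
  bottom flange: d = -17.6 cm → contributes +4090.42 cm⁴
  web: d = 0 cm → contributes +1965.2 cm⁴
  top flange: d = 17.6 cm → contributes +4090.42 cm⁴
Total I = 10 146 cm⁴.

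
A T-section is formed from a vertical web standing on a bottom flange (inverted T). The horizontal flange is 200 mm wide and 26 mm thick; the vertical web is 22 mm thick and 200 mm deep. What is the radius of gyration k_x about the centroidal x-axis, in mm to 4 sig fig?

Split into non-overlapping primitives; take the origin at the lower-left of the bounding box.
Flange: 200 × 26, A = 5 200 mm², y = 13 mm, Ī = 292 933 mm⁴.
Web: 22 × 200, A = 4 400 mm², y = 126 mm, Ī = 14 666 667 mm⁴.
Centroid: ȳ = ΣA·y / ΣA = 64.7917 mm.
Transfer each piece to the centroidal x-axis using Ī + A·d² with d = y − 64.7917:
  flange: d = -51.7917 mm → contributes +14 241 292 mm⁴
  web: d = 61.2083 mm → contributes +31 151 091 mm⁴
Total I = 45 392 383 mm⁴.
Radius of gyration: k = √(I/A) = √(45 392 383 / 9 600) = 68.7632 mm.

k_x ≈ 68.76 mm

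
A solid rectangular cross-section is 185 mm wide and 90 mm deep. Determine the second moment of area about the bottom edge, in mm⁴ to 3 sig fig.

I_base ≈ 4.50 × 10⁷ mm⁴

The section: 185 × 90, A = 16 650 mm², y = 45 mm, Ī = 11 238 750 mm⁴.
Transfer it to the bottom edge using Ī + A·d² with d = y − 0:
  the section: d = 45 mm → contributes +44 955 000 mm⁴
Total I = 44 955 000 mm⁴.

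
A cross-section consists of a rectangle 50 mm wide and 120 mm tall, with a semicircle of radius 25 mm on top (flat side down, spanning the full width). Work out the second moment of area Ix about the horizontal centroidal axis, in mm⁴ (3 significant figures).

Split into non-overlapping primitives; take the origin at the lower-left of the bounding box.
Rectangular body: 50 × 120, A = 6 000 mm², y = 60 mm, Ī = 7 200 000 mm⁴.
Semicircular cap: semicircle r = 25, A = 981.75 mm², y = 130.61 mm, Ī = 42 874 mm⁴.
Centroid: ȳ = ΣA·y / ΣA = 69.929 mm.
Transfer each piece to the horizontal centroidal axis using Ī + A·d² with d = y − 69.929:
  rectangular body: d = -9.929 mm → contributes +7 791 506 mm⁴
  semicircular cap: d = 60.681 mm → contributes +3 657 893 mm⁴
Total I = 11 449 399 mm⁴.

Ix ≈ 1.14 × 10⁷ mm⁴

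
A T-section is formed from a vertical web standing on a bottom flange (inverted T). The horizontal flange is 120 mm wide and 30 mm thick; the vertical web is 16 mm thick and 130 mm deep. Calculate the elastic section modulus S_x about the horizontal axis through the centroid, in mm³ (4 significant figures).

S_x ≈ 1.006 × 10⁵ mm³

Break the section into simple shapes (no overlaps), measuring from the bottom-left corner of the bounding box.
Flange: 120 × 30, A = 3 600 mm², y = 15 mm, Ī = 270 000 mm⁴.
Web: 16 × 130, A = 2 080 mm², y = 95 mm, Ī = 2 929 333 mm⁴.
Centroid: ȳ = ΣA·y / ΣA = 44.2958 mm.
Transfer each piece to the horizontal axis through the centroid using Ī + A·d² with d = y − 44.2958:
  flange: d = -29.2958 mm → contributes +3 359 673 mm⁴
  web: d = 50.7042 mm → contributes +8 276 844 mm⁴
Total I = 11 636 516 mm⁴.
Extreme fibre distance c = 115.704 mm; S = I/c = 100 571 mm³.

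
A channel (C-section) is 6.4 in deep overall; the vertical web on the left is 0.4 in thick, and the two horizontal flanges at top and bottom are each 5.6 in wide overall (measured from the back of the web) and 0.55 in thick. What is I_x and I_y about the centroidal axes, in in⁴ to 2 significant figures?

I_x ≈ 58 in⁴, I_y ≈ 27 in⁴

Split into non-overlapping primitives; take the origin at the lower-left of the bounding box.
Web: 0.4 × 6.4, A = 2.56 in², y = 3.2 in, Ī = 8.738 in⁴.
Top flange (beyond web): 5.2 × 0.55, A = 2.86 in², y = 6.125 in, Ī = 0.0721 in⁴.
Bottom flange (beyond web): 5.2 × 0.55, A = 2.86 in², y = 0.275 in, Ī = 0.0721 in⁴.
By symmetry the centroid is at mid-height, ȳ = 3.2 in.
Transfer each piece to the centroidal x-axis using Ī + A·d² with d = y − 3.2:
  web: d = 0 in → contributes +8.738 in⁴
  top flange (beyond web): d = 2.925 in → contributes +24.54 in⁴
  bottom flange (beyond web): d = -2.925 in → contributes +24.54 in⁴
Total I = 57.82 in⁴.
For the y-axis: x̄ = 2.134 in.
Repeating about the centroidal y-axis gives I_y = 26.79 in⁴.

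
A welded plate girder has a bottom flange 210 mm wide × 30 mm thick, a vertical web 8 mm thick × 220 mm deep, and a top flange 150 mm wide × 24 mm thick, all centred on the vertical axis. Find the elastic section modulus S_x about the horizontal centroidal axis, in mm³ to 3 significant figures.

Split into non-overlapping primitives; take the origin at the lower-left of the bounding box.
Bottom plate: 210 × 30, A = 6 300 mm², y = 15 mm, Ī = 472 500 mm⁴.
Web plate: 8 × 220, A = 1 760 mm², y = 140 mm, Ī = 7 098 667 mm⁴.
Top plate: 150 × 24, A = 3 600 mm², y = 262 mm, Ī = 172 800 mm⁴.
Centroid: ȳ = ΣA·y / ΣA = 110.13 mm.
Transfer each piece to the horizontal centroidal axis using Ī + A·d² with d = y − 110.13:
  bottom plate: d = -95.129 mm → contributes +57 484 092 mm⁴
  web plate: d = 29.871 mm → contributes +8 669 111 mm⁴
  top plate: d = 151.87 mm → contributes +83 206 471 mm⁴
Total I = 149 359 674 mm⁴.
Extreme fibre distance c = 163.87 mm; S = I/c = 911 445 mm³.

S_x ≈ 9.11 × 10⁵ mm³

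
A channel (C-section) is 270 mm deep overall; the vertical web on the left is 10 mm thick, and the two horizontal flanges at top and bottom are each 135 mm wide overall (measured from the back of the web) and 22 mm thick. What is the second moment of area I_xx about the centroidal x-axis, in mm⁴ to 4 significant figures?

Treat the section as a set of non-overlapping primitives; coordinates are from the bounding-box lower-left.
Web: 10 × 270, A = 2 700 mm², y = 135 mm, Ī = 16 402 500 mm⁴.
Top flange (beyond web): 125 × 22, A = 2 750 mm², y = 259 mm, Ī = 110 917 mm⁴.
Bottom flange (beyond web): 125 × 22, A = 2 750 mm², y = 11 mm, Ī = 110 917 mm⁴.
By symmetry the centroid is at mid-height, ȳ = 135 mm.
Transfer each piece to the centroidal x-axis using Ī + A·d² with d = y − 135:
  web: d = 0 mm → contributes +16 402 500 mm⁴
  top flange (beyond web): d = 124 mm → contributes +42 394 917 mm⁴
  bottom flange (beyond web): d = -124 mm → contributes +42 394 917 mm⁴
Total I = 101 192 333 mm⁴.

I_xx ≈ 1.012 × 10⁸ mm⁴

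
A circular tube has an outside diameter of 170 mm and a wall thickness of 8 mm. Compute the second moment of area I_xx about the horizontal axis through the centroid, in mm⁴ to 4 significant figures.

I_xx ≈ 1.339 × 10⁷ mm⁴

Break the section into simple shapes (no overlaps), measuring from the bottom-left corner of the bounding box.
Outer circle: ⌀170, A = 22 698 mm², y = 85 mm, Ī = 40 998 275 mm⁴.
Bore (subtracted): ⌀154, A = 18626.5 mm², y = 85 mm, Ī = 27 609 134 mm⁴.
By symmetry the centroid is at mid-height, ȳ = 85 mm.
All pieces are centred on the horizontal axis through the centroid, so I = ΣĪ (holes subtracted) = 13 389 141 mm⁴.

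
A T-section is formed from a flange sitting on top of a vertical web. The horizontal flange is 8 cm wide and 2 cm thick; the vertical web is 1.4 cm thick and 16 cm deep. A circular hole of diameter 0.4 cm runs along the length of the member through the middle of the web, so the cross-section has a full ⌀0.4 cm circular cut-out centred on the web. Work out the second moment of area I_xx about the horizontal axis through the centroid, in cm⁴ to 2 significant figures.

Treat the section as a set of non-overlapping primitives; coordinates are from the bounding-box lower-left.
Flange: 8 × 2, A = 16 cm², y = 17 cm, Ī = 5.333 cm⁴.
Web: 1.4 × 16, A = 22.4 cm², y = 8 cm, Ī = 477.9 cm⁴.
Hole (subtracted): ⌀0.4, A = 0.1257 cm², y = 8 cm, Ī = 0.001257 cm⁴.
Centroid: ȳ = ΣA·y / ΣA = 11.76 cm.
Transfer each piece to the horizontal axis through the centroid using Ī + A·d² with d = y − 11.76:
  flange: d = 5.238 cm → contributes +444.3 cm⁴
  web: d = -3.762 cm → contributes +794.9 cm⁴
  hole: d = -3.762 cm → contributes −1.78 cm⁴
Total I = 1 237 cm⁴.

I_xx ≈ 1200 cm⁴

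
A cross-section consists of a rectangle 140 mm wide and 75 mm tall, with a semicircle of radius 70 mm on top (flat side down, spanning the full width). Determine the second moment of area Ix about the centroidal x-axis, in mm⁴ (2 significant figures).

Break the section into simple shapes (no overlaps), measuring from the bottom-left corner of the bounding box.
Rectangular body: 140 × 75, A = 10 500 mm², y = 37.5 mm, Ī = 4 921 875 mm⁴.
Semicircular cap: semicircle r = 70, A = 7 697 mm², y = 104.7 mm, Ī = 2 635 265 mm⁴.
Centroid: ȳ = ΣA·y / ΣA = 65.93 mm.
Transfer each piece to the centroidal x-axis using Ī + A·d² with d = y − 65.93:
  rectangular body: d = -28.43 mm → contributes +13 407 428 mm⁴
  semicircular cap: d = 38.78 mm → contributes +14 211 131 mm⁴
Total I = 27 618 560 mm⁴.

Ix ≈ 2.8 × 10⁷ mm⁴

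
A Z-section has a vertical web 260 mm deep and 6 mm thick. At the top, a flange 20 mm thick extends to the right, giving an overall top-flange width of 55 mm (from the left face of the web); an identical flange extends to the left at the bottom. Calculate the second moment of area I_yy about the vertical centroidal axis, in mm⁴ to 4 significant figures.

I_yy ≈ 1.879 × 10⁶ mm⁴

Decompose the section into non-overlapping parts with the origin at the bottom-left of its bounding rectangle.
Web: 6 × 260, A = 1 560 mm², x = 52 mm, Ī = 4 680 mm⁴.
Top flange (beyond web): 49 × 20, A = 980 mm², x = 79.5 mm, Ī = 196 082 mm⁴.
Bottom flange (beyond web): 49 × 20, A = 980 mm², x = 24.5 mm, Ī = 196 082 mm⁴.
Centroid: x̄ = ΣA·x / ΣA = 52 mm.
Transfer each piece to the vertical centroidal axis using Ī + A·d² with d = x − 52:
  web: d = 0 mm → contributes +4 680 mm⁴
  top flange (beyond web): d = 27.5 mm → contributes +937 207 mm⁴
  bottom flange (beyond web): d = -27.5 mm → contributes +937 207 mm⁴
Total I = 1 879 093 mm⁴.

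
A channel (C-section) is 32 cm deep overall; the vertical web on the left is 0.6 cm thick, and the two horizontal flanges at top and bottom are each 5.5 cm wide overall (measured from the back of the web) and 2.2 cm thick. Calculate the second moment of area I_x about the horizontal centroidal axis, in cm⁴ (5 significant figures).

Treat the section as a set of non-overlapping primitives; coordinates are from the bounding-box lower-left.
Web: 0.6 × 32, A = 19.2 cm², y = 16 cm, Ī = 1638.4 cm⁴.
Top flange (beyond web): 4.9 × 2.2, A = 10.78 cm², y = 30.9 cm, Ī = 4.347933 cm⁴.
Bottom flange (beyond web): 4.9 × 2.2, A = 10.78 cm², y = 1.1 cm, Ī = 4.347933 cm⁴.
By symmetry the centroid is at mid-height, ȳ = 16 cm.
Transfer each piece to the horizontal centroidal axis using Ī + A·d² with d = y − 16:
  web: d = 0 cm → contributes +1638.4 cm⁴
  top flange (beyond web): d = 14.9 cm → contributes +2397.616 cm⁴
  bottom flange (beyond web): d = -14.9 cm → contributes +2397.616 cm⁴
Total I = 6433.631 cm⁴.

I_x ≈ 6433.6 cm⁴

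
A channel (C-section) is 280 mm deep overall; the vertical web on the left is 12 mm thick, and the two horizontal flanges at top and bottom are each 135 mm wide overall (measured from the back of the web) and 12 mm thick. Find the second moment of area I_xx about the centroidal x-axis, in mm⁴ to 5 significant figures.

Break the section into simple shapes (no overlaps), measuring from the bottom-left corner of the bounding box.
Web: 12 × 280, A = 3 360 mm², y = 140 mm, Ī = 21 952 000 mm⁴.
Top flange (beyond web): 123 × 12, A = 1 476 mm², y = 274 mm, Ī = 17 712 mm⁴.
Bottom flange (beyond web): 123 × 12, A = 1 476 mm², y = 6 mm, Ī = 17 712 mm⁴.
By symmetry the centroid is at mid-height, ȳ = 140 mm.
Transfer each piece to the centroidal x-axis using Ī + A·d² with d = y − 140:
  web: d = 0 mm → contributes +21 952 000 mm⁴
  top flange (beyond web): d = 134 mm → contributes +26 520 768 mm⁴
  bottom flange (beyond web): d = -134 mm → contributes +26 520 768 mm⁴
Total I = 74 993 536 mm⁴.

I_xx ≈ 7.4994 × 10⁷ mm⁴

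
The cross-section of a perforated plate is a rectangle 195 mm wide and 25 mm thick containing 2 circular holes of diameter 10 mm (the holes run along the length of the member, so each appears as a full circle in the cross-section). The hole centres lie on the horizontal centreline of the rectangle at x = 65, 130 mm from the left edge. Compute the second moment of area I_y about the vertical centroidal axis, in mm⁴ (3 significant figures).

Break the section into simple shapes (no overlaps), measuring from the bottom-left corner of the bounding box.
Plate: 195 × 25, A = 4 875 mm², x = 97.5 mm, Ī = 15 447 656 mm⁴.
Hole 1 (subtracted): ⌀10, A = 78.54 mm², x = 65 mm, Ī = 490.87 mm⁴.
Hole 2 (subtracted): ⌀10, A = 78.54 mm², x = 130 mm, Ī = 490.87 mm⁴.
By symmetry the centroid is at mid-width, x̄ = 97.5 mm.
Transfer each piece to the vertical centroidal axis using Ī + A·d² with d = x − 97.5:
  plate: d = 0 mm → contributes +15 447 656 mm⁴
  hole 1: d = -32.5 mm → contributes −83 449 mm⁴
  hole 2: d = 32.5 mm → contributes −83 449 mm⁴
Total I = 15 280 759 mm⁴.

I_y ≈ 1.53 × 10⁷ mm⁴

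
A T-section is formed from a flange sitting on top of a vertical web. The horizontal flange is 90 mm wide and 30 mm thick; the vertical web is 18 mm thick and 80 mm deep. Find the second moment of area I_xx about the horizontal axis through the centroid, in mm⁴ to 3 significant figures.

I_xx ≈ 3.81 × 10⁶ mm⁴

Break the section into simple shapes (no overlaps), measuring from the bottom-left corner of the bounding box.
Flange: 90 × 30, A = 2 700 mm², y = 95 mm, Ī = 202 500 mm⁴.
Web: 18 × 80, A = 1 440 mm², y = 40 mm, Ī = 768 000 mm⁴.
Centroid: ȳ = ΣA·y / ΣA = 75.87 mm.
Transfer each piece to the horizontal axis through the centroid using Ī + A·d² with d = y − 75.87:
  flange: d = 19.13 mm → contributes +1 190 629 mm⁴
  web: d = -35.87 mm → contributes +2 620 741 mm⁴
Total I = 3 811 370 mm⁴.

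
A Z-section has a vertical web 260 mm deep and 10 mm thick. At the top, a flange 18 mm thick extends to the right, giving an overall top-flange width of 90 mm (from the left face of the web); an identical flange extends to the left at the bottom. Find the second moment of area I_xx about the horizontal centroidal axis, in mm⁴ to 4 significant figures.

I_xx ≈ 5.689 × 10⁷ mm⁴

Treat the section as a set of non-overlapping primitives; coordinates are from the bounding-box lower-left.
Web: 10 × 260, A = 2 600 mm², y = 130 mm, Ī = 14 646 667 mm⁴.
Top flange (beyond web): 80 × 18, A = 1 440 mm², y = 251 mm, Ī = 38 880 mm⁴.
Bottom flange (beyond web): 80 × 18, A = 1 440 mm², y = 9 mm, Ī = 38 880 mm⁴.
Centroid: ȳ = ΣA·y / ΣA = 130 mm.
Transfer each piece to the horizontal centroidal axis using Ī + A·d² with d = y − 130:
  web: d = 0 mm → contributes +14 646 667 mm⁴
  top flange (beyond web): d = 121 mm → contributes +21 121 920 mm⁴
  bottom flange (beyond web): d = -121 mm → contributes +21 121 920 mm⁴
Total I = 56 890 507 mm⁴.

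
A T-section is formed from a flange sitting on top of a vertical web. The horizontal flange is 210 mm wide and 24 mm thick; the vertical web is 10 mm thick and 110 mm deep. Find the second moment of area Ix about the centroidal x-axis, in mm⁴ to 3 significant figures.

Ix ≈ 5.40 × 10⁶ mm⁴

Decompose the section into non-overlapping parts with the origin at the bottom-left of its bounding rectangle.
Flange: 210 × 24, A = 5 040 mm², y = 122 mm, Ī = 241 920 mm⁴.
Web: 10 × 110, A = 1 100 mm², y = 55 mm, Ī = 1 109 167 mm⁴.
Centroid: ȳ = ΣA·y / ΣA = 110 mm.
Transfer each piece to the centroidal x-axis using Ī + A·d² with d = y − 110:
  flange: d = 12.003 mm → contributes +968 074 mm⁴
  web: d = -54.997 mm → contributes +4 436 273 mm⁴
Total I = 5 404 347 mm⁴.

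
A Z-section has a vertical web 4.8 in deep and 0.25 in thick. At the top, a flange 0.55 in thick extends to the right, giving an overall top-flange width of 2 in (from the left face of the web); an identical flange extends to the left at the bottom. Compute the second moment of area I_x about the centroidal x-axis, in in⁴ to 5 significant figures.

Decompose the section into non-overlapping parts with the origin at the bottom-left of its bounding rectangle.
Web: 0.25 × 4.8, A = 1.2 in², y = 2.4 in, Ī = 2.304 in⁴.
Top flange (beyond web): 1.75 × 0.55, A = 0.9625 in², y = 4.525 in, Ī = 0.02426302 in⁴.
Bottom flange (beyond web): 1.75 × 0.55, A = 0.9625 in², y = 0.275 in, Ī = 0.02426302 in⁴.
Centroid: ȳ = ΣA·y / ΣA = 2.4 in.
Transfer each piece to the centroidal x-axis using Ī + A·d² with d = y − 2.4:
  web: d = 0 in → contributes +2.304 in⁴
  top flange (beyond web): d = 2.125 in → contributes +4.370552 in⁴
  bottom flange (beyond web): d = -2.125 in → contributes +4.370552 in⁴
Total I = 11.0451 in⁴.

I_x ≈ 11.045 in⁴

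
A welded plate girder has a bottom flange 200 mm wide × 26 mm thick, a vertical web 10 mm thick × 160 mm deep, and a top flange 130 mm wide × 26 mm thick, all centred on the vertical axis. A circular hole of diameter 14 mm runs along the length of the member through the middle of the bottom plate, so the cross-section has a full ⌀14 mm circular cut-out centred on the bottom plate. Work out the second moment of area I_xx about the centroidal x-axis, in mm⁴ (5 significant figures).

Treat the section as a set of non-overlapping primitives; coordinates are from the bounding-box lower-left.
Bottom plate: 200 × 26, A = 5 200 mm², y = 13 mm, Ī = 292933.3 mm⁴.
Web plate: 10 × 160, A = 1 600 mm², y = 106 mm, Ī = 3 413 333 mm⁴.
Top plate: 130 × 26, A = 3 380 mm², y = 199 mm, Ī = 190406.7 mm⁴.
Hole (subtracted): ⌀14, A = 153.938 mm², y = 13 mm, Ī = 1885.741 mm⁴.
Centroid: ȳ = ΣA·y / ΣA = 90.5459 mm.
Transfer each piece to the centroidal x-axis using Ī + A·d² with d = y − 90.5459:
  bottom plate: d = -77.5459 mm → contributes +31 562 440 mm⁴
  web plate: d = 15.4541 mm → contributes +3 795 460 mm⁴
  top plate: d = 108.4541 mm → contributes +39 946 953 mm⁴
  hole: d = -77.5459 mm → contributes −927571.6 mm⁴
Total I = 74 377 281 mm⁴.

I_xx ≈ 7.4377 × 10⁷ mm⁴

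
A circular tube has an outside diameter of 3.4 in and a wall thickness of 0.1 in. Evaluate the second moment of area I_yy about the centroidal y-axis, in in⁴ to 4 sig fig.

Break the section into simple shapes (no overlaps), measuring from the bottom-left corner of the bounding box.
Outer circle: ⌀3.4, A = 9.0792 in², x = 1.7 in, Ī = 6.55972 in⁴.
Bore (subtracted): ⌀3.2, A = 8.04248 in², x = 1.7 in, Ī = 5.14719 in⁴.
By symmetry the centroid is at mid-width, x̄ = 1.7 in.
All pieces are centred on the centroidal y-axis, so I = ΣĪ (holes subtracted) = 1.41254 in⁴.

I_yy ≈ 1.413 in⁴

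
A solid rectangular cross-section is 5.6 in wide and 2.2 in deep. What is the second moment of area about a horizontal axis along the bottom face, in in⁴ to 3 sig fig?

The section: 5.6 × 2.2, A = 12.32 in², y = 1.1 in, Ī = 4.9691 in⁴.
Transfer it to the base of the section using Ī + A·d² with d = y − 0:
  the section: d = 1.1 in → contributes +19.876 in⁴
Total I = 19.876 in⁴.

I_base ≈ 19.9 in⁴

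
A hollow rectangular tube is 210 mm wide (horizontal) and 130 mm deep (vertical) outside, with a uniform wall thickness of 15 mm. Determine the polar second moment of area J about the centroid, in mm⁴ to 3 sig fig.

Treat the section as a set of non-overlapping primitives; coordinates are from the bounding-box lower-left.
Outer rectangle: 210 × 130, A = 27 300 mm², y = 65 mm, Ī = 38 447 500 mm⁴.
Inner void (subtracted): 180 × 100, A = 18 000 mm², y = 65 mm, Ī = 15 000 000 mm⁴.
By symmetry the centroid is at mid-height, ȳ = 65 mm.
All pieces are centred on the centroidal x-axis, so I = ΣĪ (holes subtracted) = 23 447 500 mm⁴.
Repeating about the centroidal y-axis gives I_y = 51 727 500 mm⁴.
Polar second moment: J = I_x + I_y = 75 175 000 mm⁴.

J ≈ 7.52 × 10⁷ mm⁴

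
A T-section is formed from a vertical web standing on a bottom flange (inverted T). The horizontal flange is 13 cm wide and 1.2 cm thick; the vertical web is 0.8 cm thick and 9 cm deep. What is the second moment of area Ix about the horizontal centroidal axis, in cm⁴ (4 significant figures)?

Break the section into simple shapes (no overlaps), measuring from the bottom-left corner of the bounding box.
Flange: 13 × 1.2, A = 15.6 cm², y = 0.6 cm, Ī = 1.872 cm⁴.
Web: 0.8 × 9, A = 7.2 cm², y = 5.7 cm, Ī = 48.6 cm⁴.
Centroid: ȳ = ΣA·y / ΣA = 2.21053 cm.
Transfer each piece to the horizontal centroidal axis using Ī + A·d² with d = y − 2.21053:
  flange: d = -1.61053 cm → contributes +42.3352 cm⁴
  web: d = 3.48947 cm → contributes +136.27 cm⁴
Total I = 178.605 cm⁴.

Ix ≈ 178.6 cm⁴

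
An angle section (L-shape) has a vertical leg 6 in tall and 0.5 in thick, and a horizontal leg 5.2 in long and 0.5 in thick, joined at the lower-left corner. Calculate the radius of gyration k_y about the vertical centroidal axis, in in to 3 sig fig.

Decompose the section into non-overlapping parts with the origin at the bottom-left of its bounding rectangle.
Vertical leg: 0.5 × 6, A = 3 in², x = 0.25 in, Ī = 0.0625 in⁴.
Horizontal leg (remainder): 4.7 × 0.5, A = 2.35 in², x = 2.85 in, Ī = 4.326 in⁴.
Centroid: x̄ = ΣA·x / ΣA = 1.3921 in.
Transfer each piece to the vertical centroidal axis using Ī + A·d² with d = x − 1.3921:
  vertical leg: d = -1.1421 in → contributes +3.9754 in⁴
  horizontal leg (remainder): d = 1.4579 in → contributes +9.3211 in⁴
Total I = 13.296 in⁴.
Radius of gyration: k = √(I/A) = √(13.296 / 5.35) = 1.5765 in.

k_y ≈ 1.58 in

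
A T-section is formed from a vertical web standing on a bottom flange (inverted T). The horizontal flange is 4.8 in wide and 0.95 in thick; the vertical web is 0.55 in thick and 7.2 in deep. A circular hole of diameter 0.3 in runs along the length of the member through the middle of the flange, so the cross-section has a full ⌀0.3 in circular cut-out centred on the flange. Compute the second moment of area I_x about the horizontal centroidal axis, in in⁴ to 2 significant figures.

I_x ≈ 52 in⁴

Treat the section as a set of non-overlapping primitives; coordinates are from the bounding-box lower-left.
Flange: 4.8 × 0.95, A = 4.56 in², y = 0.475 in, Ī = 0.343 in⁴.
Web: 0.55 × 7.2, A = 3.96 in², y = 4.55 in, Ī = 17.11 in⁴.
Hole (subtracted): ⌀0.3, A = 0.07069 in², y = 0.475 in, Ī = 0.0003976 in⁴.
Centroid: ȳ = ΣA·y / ΣA = 2.385 in.
Transfer each piece to the horizontal centroidal axis using Ī + A·d² with d = y − 2.385:
  flange: d = -1.91 in → contributes +16.98 in⁴
  web: d = 2.165 in → contributes +35.67 in⁴
  hole: d = -1.91 in → contributes −0.2582 in⁴
Total I = 52.39 in⁴.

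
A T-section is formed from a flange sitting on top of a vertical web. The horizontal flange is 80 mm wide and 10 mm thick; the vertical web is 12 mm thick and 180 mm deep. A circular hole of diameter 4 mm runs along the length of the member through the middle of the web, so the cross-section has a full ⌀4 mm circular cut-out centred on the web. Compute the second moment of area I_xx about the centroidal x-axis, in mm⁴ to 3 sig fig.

Treat the section as a set of non-overlapping primitives; coordinates are from the bounding-box lower-left.
Flange: 80 × 10, A = 800 mm², y = 185 mm, Ī = 6666.7 mm⁴.
Web: 12 × 180, A = 2 160 mm², y = 90 mm, Ī = 5 832 000 mm⁴.
Hole (subtracted): ⌀4, A = 12.566 mm², y = 90 mm, Ī = 12.566 mm⁴.
Centroid: ȳ = ΣA·y / ΣA = 115.79 mm.
Transfer each piece to the centroidal x-axis using Ī + A·d² with d = y − 115.79:
  flange: d = 69.215 mm → contributes +3 839 224 mm⁴
  web: d = -25.785 mm → contributes +7 268 127 mm⁴
  hole: d = -25.785 mm → contributes −8367.6 mm⁴
Total I = 11 098 983 mm⁴.

I_xx ≈ 1.11 × 10⁷ mm⁴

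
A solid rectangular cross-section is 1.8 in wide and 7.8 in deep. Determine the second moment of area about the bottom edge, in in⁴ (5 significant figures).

The section: 1.8 × 7.8, A = 14.04 in², y = 3.9 in, Ī = 71.1828 in⁴.
Transfer it to the bottom edge using Ī + A·d² with d = y − 0:
  the section: d = 3.9 in → contributes +284.7312 in⁴
Total I = 284.7312 in⁴.

I_base ≈ 284.73 in⁴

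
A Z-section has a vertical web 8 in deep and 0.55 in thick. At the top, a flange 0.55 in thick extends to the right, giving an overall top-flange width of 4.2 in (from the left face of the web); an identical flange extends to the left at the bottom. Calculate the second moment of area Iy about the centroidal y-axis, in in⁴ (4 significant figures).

Iy ≈ 22.27 in⁴

Decompose the section into non-overlapping parts with the origin at the bottom-left of its bounding rectangle.
Web: 0.55 × 8, A = 4.4 in², x = 3.925 in, Ī = 0.110917 in⁴.
Top flange (beyond web): 3.65 × 0.55, A = 2.0075 in², x = 6.025 in, Ī = 2.22874 in⁴.
Bottom flange (beyond web): 3.65 × 0.55, A = 2.0075 in², x = 1.825 in, Ī = 2.22874 in⁴.
Centroid: x̄ = ΣA·x / ΣA = 3.925 in.
Transfer each piece to the centroidal y-axis using Ī + A·d² with d = x − 3.925:
  web: d = 0 in → contributes +0.110917 in⁴
  top flange (beyond web): d = 2.1 in → contributes +11.0818 in⁴
  bottom flange (beyond web): d = -2.1 in → contributes +11.0818 in⁴
Total I = 22.2746 in⁴.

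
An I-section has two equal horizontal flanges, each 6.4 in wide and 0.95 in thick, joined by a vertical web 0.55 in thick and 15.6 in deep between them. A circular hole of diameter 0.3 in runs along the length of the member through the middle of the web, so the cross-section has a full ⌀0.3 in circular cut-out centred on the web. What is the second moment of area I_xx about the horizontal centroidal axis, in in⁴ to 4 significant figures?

Decompose the section into non-overlapping parts with the origin at the bottom-left of its bounding rectangle.
Bottom flange: 6.4 × 0.95, A = 6.08 in², y = 0.475 in, Ī = 0.457267 in⁴.
Web: 0.55 × 15.6, A = 8.58 in², y = 8.75 in, Ī = 174.002 in⁴.
Top flange: 6.4 × 0.95, A = 6.08 in², y = 17.025 in, Ī = 0.457267 in⁴.
Hole (subtracted): ⌀0.3, A = 0.0706858 in², y = 8.75 in, Ī = 0.000397608 in⁴.
By symmetry the centroid is at mid-height, ȳ = 8.75 in.
Transfer each piece to the horizontal centroidal axis using Ī + A·d² with d = y − 8.75:
  bottom flange: d = -8.275 in → contributes +416.789 in⁴
  web: d = 0 in → contributes +174.002 in⁴
  top flange: d = 8.275 in → contributes +416.789 in⁴
  hole: d = 0 in → contributes −0.000397608 in⁴
Total I = 1007.58 in⁴.

I_xx ≈ 1008 in⁴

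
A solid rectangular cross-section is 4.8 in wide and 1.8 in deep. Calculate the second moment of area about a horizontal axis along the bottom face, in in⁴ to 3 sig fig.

I_base ≈ 9.33 in⁴

The section: 4.8 × 1.8, A = 8.64 in², y = 0.9 in, Ī = 2.3328 in⁴.
Transfer it to the bottom edge using Ī + A·d² with d = y − 0:
  the section: d = 0.9 in → contributes +9.3312 in⁴
Total I = 9.3312 in⁴.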